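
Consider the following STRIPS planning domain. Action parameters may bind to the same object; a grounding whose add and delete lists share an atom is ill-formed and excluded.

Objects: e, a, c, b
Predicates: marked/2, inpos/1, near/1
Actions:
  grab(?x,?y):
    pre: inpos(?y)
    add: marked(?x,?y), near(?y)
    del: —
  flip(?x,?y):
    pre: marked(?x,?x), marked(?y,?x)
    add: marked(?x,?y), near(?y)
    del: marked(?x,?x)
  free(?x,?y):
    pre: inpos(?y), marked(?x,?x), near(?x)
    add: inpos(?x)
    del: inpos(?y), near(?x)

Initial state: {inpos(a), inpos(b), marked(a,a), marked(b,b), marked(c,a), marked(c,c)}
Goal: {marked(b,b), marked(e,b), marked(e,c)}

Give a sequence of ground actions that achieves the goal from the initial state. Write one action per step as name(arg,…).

grab(e,b); flip(a,c); free(c,a); grab(e,c)

1. grab(e,b)  →  {inpos(a), inpos(b), marked(a,a), marked(b,b), marked(c,a), marked(c,c), marked(e,b), near(b)}
2. flip(a,c)  →  {inpos(a), inpos(b), marked(a,c), marked(b,b), marked(c,a), marked(c,c), marked(e,b), near(b), near(c)}
3. free(c,a)  →  {inpos(b), inpos(c), marked(a,c), marked(b,b), marked(c,a), marked(c,c), marked(e,b), near(b)}
4. grab(e,c)  →  {inpos(b), inpos(c), marked(a,c), marked(b,b), marked(c,a), marked(c,c), marked(e,b), marked(e,c), near(b), near(c)}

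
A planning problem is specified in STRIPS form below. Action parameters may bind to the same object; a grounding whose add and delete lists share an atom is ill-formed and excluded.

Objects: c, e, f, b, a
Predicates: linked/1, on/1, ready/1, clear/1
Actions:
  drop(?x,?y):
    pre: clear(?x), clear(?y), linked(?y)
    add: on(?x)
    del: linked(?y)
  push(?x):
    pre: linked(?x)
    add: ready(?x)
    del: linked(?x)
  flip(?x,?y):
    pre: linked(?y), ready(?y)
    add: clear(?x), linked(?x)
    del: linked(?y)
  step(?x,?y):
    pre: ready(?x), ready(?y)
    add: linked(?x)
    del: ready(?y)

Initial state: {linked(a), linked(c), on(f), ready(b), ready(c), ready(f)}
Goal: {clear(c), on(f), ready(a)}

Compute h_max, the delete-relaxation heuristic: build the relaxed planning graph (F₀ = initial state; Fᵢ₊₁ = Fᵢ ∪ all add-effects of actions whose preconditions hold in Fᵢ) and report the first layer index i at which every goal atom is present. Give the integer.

2

F0 = init (6 atoms)
F1 = F0 ∪ {clear(a), clear(b), clear(e), clear(f), linked(b), linked(e), linked(f), ready(a)}  (14 atoms)
F2 = F1 ∪ {clear(c), on(a), on(b), on(e), ready(e)}  (19 atoms)
goal ⊆ F2  ⇒  h_max = 2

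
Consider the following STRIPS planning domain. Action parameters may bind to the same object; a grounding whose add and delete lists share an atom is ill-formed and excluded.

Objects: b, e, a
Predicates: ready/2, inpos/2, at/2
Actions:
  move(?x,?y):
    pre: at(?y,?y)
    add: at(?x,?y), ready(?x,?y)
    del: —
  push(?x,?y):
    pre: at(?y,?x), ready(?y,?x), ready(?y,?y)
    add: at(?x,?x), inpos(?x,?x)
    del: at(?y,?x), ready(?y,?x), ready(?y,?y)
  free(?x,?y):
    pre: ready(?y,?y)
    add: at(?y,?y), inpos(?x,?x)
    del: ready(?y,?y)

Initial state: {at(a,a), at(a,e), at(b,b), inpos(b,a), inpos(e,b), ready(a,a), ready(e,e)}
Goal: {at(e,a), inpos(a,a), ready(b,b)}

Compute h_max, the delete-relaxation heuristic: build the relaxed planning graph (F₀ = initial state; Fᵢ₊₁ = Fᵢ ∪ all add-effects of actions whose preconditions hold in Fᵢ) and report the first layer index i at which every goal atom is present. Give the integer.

F0 = init (7 atoms)
F1 = F0 ∪ {at(a,b), at(b,a), at(e,a), at(e,b), at(e,e), inpos(a,a), inpos(b,b), inpos(e,e), ready(a,b), ready(b,a), ready(b,b), ready(e,a), ready(e,b)}  (20 atoms)
goal ⊆ F1  ⇒  h_max = 1

1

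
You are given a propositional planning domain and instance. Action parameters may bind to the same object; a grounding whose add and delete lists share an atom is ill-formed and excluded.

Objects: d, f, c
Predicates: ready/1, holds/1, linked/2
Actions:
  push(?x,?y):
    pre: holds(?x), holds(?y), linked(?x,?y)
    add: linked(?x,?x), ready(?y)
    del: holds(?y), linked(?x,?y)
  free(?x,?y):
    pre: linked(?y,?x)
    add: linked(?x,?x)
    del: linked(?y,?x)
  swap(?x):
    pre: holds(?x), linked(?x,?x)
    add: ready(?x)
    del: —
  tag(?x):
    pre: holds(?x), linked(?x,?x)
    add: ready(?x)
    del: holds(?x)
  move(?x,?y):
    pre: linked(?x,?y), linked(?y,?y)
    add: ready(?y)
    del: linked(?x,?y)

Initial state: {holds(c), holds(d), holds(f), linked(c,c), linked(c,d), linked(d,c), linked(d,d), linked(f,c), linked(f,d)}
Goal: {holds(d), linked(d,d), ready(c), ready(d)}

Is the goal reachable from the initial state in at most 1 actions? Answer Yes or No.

1. push(d,c)  →  {holds(d), holds(f), linked(c,c), linked(c,d), linked(d,d), linked(f,c), linked(f,d), ready(c)}
2. swap(d)  →  {holds(d), holds(f), linked(c,c), linked(c,d), linked(d,d), linked(f,c), linked(f,d), ready(c), ready(d)}
optimal plan length = 2; 2 > 1

No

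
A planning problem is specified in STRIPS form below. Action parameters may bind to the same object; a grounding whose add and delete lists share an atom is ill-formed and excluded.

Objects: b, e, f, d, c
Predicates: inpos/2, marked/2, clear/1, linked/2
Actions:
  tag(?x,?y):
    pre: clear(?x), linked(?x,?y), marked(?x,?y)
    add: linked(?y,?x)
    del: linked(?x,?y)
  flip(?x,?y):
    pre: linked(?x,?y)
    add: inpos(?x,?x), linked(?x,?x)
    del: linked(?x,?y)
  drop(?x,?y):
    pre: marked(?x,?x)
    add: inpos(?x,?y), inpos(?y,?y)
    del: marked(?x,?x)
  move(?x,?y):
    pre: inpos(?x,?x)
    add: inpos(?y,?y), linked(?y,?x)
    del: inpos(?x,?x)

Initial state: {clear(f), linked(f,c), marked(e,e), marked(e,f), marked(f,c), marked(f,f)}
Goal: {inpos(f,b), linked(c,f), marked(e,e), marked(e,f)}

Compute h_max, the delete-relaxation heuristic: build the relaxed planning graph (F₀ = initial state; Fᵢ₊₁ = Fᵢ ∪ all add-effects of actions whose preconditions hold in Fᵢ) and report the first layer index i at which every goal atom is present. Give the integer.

F0 = init (6 atoms)
F1 = F0 ∪ {inpos(b,b), inpos(c,c), inpos(d,d), inpos(e,b), inpos(e,c), inpos(e,d), inpos(e,e), inpos(e,f), inpos(f,b), inpos(f,c), inpos(f,d), inpos(f,e), inpos(f,f), linked(c,f), linked(f,f)}  (21 atoms)
goal ⊆ F1  ⇒  h_max = 1

1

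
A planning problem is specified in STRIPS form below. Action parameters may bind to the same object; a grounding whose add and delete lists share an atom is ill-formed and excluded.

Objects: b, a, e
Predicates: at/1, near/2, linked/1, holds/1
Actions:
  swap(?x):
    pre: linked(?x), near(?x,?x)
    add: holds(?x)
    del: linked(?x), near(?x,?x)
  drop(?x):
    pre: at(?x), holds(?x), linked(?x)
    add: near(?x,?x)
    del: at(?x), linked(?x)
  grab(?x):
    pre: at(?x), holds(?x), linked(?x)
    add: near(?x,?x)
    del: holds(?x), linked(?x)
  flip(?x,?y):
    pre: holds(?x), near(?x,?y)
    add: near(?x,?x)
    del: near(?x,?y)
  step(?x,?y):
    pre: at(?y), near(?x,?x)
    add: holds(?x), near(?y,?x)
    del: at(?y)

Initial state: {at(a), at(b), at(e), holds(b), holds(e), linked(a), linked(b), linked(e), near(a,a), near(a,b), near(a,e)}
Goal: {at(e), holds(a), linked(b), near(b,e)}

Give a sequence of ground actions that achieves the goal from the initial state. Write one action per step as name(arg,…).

swap(a); grab(e); step(e,b)

1. swap(a)  →  {at(a), at(b), at(e), holds(a), holds(b), holds(e), linked(b), linked(e), near(a,b), near(a,e)}
2. grab(e)  →  {at(a), at(b), at(e), holds(a), holds(b), linked(b), near(a,b), near(a,e), near(e,e)}
3. step(e,b)  →  {at(a), at(e), holds(a), holds(b), holds(e), linked(b), near(a,b), near(a,e), near(b,e), near(e,e)}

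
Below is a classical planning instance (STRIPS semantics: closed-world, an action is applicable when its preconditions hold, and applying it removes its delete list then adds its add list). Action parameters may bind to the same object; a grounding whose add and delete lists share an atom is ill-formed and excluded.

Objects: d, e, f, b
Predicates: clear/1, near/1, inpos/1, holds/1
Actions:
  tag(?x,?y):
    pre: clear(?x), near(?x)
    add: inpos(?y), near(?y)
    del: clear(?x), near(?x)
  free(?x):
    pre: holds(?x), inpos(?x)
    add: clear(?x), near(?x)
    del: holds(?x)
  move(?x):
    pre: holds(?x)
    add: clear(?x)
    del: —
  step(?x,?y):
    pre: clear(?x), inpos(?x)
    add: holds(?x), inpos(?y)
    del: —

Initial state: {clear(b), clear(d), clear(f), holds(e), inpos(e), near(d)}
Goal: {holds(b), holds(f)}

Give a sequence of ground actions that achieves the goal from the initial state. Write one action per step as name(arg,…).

tag(d,f); step(f,b); step(b,d)

1. tag(d,f)  →  {clear(b), clear(f), holds(e), inpos(e), inpos(f), near(f)}
2. step(f,b)  →  {clear(b), clear(f), holds(e), holds(f), inpos(b), inpos(e), inpos(f), near(f)}
3. step(b,d)  →  {clear(b), clear(f), holds(b), holds(e), holds(f), inpos(b), inpos(d), inpos(e), inpos(f), near(f)}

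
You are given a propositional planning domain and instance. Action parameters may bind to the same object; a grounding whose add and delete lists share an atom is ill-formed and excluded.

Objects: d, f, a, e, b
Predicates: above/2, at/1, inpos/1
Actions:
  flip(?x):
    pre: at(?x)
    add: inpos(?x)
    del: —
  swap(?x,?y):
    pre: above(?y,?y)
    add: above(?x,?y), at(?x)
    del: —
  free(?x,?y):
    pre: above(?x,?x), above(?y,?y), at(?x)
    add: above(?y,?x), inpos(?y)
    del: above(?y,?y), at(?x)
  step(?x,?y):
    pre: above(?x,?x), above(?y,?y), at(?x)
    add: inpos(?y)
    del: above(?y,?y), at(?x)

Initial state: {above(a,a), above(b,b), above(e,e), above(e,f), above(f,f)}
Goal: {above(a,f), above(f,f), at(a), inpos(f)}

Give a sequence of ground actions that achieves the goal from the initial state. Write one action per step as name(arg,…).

1. swap(f,f)  →  {above(a,a), above(b,b), above(e,e), above(e,f), above(f,f), at(f)}
2. flip(f)  →  {above(a,a), above(b,b), above(e,e), above(e,f), above(f,f), at(f), inpos(f)}
3. swap(a,f)  →  {above(a,a), above(a,f), above(b,b), above(e,e), above(e,f), above(f,f), at(a), at(f), inpos(f)}

swap(f,f); flip(f); swap(a,f)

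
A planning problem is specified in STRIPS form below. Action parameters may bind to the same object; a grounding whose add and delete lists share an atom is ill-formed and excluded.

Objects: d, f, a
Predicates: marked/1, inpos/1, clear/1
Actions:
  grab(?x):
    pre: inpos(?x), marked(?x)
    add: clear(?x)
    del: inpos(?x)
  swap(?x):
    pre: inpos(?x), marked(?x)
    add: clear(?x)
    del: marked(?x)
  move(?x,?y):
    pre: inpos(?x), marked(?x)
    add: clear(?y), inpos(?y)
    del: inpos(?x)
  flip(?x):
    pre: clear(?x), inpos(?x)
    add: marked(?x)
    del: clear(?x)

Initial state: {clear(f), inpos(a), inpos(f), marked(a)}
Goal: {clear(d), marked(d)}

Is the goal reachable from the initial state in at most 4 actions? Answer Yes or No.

Yes

1. move(a,d)  →  {clear(d), clear(f), inpos(d), inpos(f), marked(a)}
2. flip(d)  →  {clear(f), inpos(d), inpos(f), marked(a), marked(d)}
3. grab(d)  →  {clear(d), clear(f), inpos(f), marked(a), marked(d)}
optimal plan length = 3; 3 ≤ 4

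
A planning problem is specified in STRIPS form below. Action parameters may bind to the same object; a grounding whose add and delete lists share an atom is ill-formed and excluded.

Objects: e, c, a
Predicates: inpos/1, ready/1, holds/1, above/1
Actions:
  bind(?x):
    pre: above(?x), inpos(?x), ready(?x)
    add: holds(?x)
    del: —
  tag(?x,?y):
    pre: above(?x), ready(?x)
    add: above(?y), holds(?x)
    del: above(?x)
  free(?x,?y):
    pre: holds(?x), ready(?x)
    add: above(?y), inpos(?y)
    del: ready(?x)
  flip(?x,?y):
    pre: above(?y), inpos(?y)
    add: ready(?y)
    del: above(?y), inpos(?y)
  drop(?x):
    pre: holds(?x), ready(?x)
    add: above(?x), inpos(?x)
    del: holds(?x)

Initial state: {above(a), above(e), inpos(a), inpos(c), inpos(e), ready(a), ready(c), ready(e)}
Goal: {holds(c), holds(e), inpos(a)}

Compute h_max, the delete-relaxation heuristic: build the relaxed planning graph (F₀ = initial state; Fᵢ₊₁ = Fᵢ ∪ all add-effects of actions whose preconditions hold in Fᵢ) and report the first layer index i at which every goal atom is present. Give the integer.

F0 = init (8 atoms)
F1 = F0 ∪ {above(c), holds(a), holds(e)}  (11 atoms)
F2 = F1 ∪ {holds(c)}  (12 atoms)
goal ⊆ F2  ⇒  h_max = 2

2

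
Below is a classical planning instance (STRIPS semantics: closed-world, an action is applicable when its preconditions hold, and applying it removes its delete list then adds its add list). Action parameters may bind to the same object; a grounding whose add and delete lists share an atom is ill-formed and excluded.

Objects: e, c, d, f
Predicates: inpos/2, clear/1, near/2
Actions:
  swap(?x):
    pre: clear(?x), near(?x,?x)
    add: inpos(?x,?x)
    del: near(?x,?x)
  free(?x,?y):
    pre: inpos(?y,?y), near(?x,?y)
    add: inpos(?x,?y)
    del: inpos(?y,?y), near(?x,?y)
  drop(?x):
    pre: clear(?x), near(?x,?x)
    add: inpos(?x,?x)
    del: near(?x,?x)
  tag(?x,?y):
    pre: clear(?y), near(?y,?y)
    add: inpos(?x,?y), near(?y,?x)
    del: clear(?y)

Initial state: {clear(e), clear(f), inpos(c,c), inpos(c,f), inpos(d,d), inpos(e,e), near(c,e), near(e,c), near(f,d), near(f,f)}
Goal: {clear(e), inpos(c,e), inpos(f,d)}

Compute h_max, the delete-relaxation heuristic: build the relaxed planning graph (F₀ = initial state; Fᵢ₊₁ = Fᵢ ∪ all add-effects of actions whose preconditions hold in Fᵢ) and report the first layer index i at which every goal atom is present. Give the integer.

1

F0 = init (10 atoms)
F1 = F0 ∪ {inpos(c,e), inpos(d,f), inpos(e,c), inpos(e,f), inpos(f,d), inpos(f,f), near(f,c), near(f,e)}  (18 atoms)
goal ⊆ F1  ⇒  h_max = 1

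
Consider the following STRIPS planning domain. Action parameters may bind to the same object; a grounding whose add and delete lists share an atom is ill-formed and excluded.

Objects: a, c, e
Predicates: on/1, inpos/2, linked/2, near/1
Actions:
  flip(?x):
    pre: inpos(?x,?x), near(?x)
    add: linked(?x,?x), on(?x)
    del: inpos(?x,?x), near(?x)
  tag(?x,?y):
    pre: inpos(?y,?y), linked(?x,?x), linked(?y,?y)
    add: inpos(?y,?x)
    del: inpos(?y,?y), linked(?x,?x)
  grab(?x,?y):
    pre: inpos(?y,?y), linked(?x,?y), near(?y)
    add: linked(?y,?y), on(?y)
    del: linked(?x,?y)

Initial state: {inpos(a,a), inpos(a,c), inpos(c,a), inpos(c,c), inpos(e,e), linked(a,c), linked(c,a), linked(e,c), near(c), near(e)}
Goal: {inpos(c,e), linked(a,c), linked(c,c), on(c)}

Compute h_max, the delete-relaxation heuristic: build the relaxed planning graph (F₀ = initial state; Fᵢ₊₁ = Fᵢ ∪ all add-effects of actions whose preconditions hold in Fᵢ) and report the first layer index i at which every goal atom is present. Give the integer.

F0 = init (10 atoms)
F1 = F0 ∪ {linked(c,c), linked(e,e), on(c), on(e)}  (14 atoms)
F2 = F1 ∪ {inpos(c,e), inpos(e,c)}  (16 atoms)
goal ⊆ F2  ⇒  h_max = 2

2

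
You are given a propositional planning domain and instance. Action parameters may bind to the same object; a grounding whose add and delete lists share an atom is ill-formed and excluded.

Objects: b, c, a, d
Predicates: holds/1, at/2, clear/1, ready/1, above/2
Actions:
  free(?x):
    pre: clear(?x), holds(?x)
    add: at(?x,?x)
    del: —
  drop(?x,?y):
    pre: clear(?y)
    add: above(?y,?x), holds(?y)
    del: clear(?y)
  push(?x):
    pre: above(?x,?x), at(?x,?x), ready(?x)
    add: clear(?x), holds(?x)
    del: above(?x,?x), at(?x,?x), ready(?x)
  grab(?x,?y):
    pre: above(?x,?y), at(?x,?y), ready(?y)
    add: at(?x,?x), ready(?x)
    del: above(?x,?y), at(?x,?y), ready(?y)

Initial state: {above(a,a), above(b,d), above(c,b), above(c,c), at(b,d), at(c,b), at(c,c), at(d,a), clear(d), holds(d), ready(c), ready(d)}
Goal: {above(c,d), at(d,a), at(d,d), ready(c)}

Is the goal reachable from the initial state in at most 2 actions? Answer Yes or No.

1. free(d)  →  {above(a,a), above(b,d), above(c,b), above(c,c), at(b,d), at(c,b), at(c,c), at(d,a), at(d,d), clear(d), holds(d), ready(c), ready(d)}
2. push(c)  →  {above(a,a), above(b,d), above(c,b), at(b,d), at(c,b), at(d,a), at(d,d), clear(c), clear(d), holds(c), holds(d), ready(d)}
3. drop(d,c)  →  {above(a,a), above(b,d), above(c,b), above(c,d), at(b,d), at(c,b), at(d,a), at(d,d), clear(d), holds(c), holds(d), ready(d)}
4. grab(b,d)  →  {above(a,a), above(c,b), above(c,d), at(b,b), at(c,b), at(d,a), at(d,d), clear(d), holds(c), holds(d), ready(b)}
5. grab(c,b)  →  {above(a,a), above(c,d), at(b,b), at(c,c), at(d,a), at(d,d), clear(d), holds(c), holds(d), ready(c)}
optimal plan length = 5; 5 > 2

No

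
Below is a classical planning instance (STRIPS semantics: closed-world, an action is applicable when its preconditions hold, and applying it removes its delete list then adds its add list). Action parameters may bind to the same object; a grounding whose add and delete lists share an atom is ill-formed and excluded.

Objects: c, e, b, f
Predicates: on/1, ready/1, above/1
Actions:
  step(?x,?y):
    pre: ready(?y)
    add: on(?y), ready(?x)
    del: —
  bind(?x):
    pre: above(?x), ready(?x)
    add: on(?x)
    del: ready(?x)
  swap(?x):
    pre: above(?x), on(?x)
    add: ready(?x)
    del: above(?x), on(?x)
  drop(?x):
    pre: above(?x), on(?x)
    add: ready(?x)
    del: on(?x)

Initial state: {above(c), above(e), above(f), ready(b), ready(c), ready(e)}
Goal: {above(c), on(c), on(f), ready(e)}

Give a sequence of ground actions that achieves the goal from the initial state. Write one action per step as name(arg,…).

step(f,c); step(c,f)

1. step(f,c)  →  {above(c), above(e), above(f), on(c), ready(b), ready(c), ready(e), ready(f)}
2. step(c,f)  →  {above(c), above(e), above(f), on(c), on(f), ready(b), ready(c), ready(e), ready(f)}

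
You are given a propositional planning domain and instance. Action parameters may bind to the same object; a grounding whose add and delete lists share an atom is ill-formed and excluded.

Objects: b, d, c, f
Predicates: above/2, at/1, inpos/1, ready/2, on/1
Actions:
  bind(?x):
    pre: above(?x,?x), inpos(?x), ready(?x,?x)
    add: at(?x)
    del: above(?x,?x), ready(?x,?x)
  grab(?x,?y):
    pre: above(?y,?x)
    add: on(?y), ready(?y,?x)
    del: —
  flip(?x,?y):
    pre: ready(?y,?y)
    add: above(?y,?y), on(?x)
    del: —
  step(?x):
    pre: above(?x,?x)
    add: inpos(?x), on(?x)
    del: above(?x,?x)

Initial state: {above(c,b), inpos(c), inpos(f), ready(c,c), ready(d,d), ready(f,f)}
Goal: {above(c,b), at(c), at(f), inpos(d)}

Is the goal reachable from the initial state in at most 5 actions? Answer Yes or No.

No

1. flip(b,d)  →  {above(c,b), above(d,d), inpos(c), inpos(f), on(b), ready(c,c), ready(d,d), ready(f,f)}
2. flip(b,c)  →  {above(c,b), above(c,c), above(d,d), inpos(c), inpos(f), on(b), ready(c,c), ready(d,d), ready(f,f)}
3. bind(c)  →  {above(c,b), above(d,d), at(c), inpos(c), inpos(f), on(b), ready(d,d), ready(f,f)}
4. flip(b,f)  →  {above(c,b), above(d,d), above(f,f), at(c), inpos(c), inpos(f), on(b), ready(d,d), ready(f,f)}
5. bind(f)  →  {above(c,b), above(d,d), at(c), at(f), inpos(c), inpos(f), on(b), ready(d,d)}
6. step(d)  →  {above(c,b), at(c), at(f), inpos(c), inpos(d), inpos(f), on(b), on(d), ready(d,d)}
optimal plan length = 6; 6 > 5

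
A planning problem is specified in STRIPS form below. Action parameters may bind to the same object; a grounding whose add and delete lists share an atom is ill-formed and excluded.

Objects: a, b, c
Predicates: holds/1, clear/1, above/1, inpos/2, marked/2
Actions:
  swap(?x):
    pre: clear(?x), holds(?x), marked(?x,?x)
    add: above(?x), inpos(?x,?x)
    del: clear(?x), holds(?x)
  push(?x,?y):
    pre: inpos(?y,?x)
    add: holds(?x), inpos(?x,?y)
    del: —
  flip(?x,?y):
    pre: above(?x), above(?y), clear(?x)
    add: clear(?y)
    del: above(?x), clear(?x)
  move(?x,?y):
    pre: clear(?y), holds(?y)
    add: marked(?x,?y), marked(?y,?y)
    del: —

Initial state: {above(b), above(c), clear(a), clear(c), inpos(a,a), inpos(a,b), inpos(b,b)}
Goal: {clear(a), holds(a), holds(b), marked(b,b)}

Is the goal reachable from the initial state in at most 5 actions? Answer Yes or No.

1. push(a,a)  →  {above(b), above(c), clear(a), clear(c), holds(a), inpos(a,a), inpos(a,b), inpos(b,b)}
2. push(b,a)  →  {above(b), above(c), clear(a), clear(c), holds(a), holds(b), inpos(a,a), inpos(a,b), inpos(b,a), inpos(b,b)}
3. flip(c,b)  →  {above(b), clear(a), clear(b), holds(a), holds(b), inpos(a,a), inpos(a,b), inpos(b,a), inpos(b,b)}
4. move(a,b)  →  {above(b), clear(a), clear(b), holds(a), holds(b), inpos(a,a), inpos(a,b), inpos(b,a), inpos(b,b), marked(a,b), marked(b,b)}
optimal plan length = 4; 4 ≤ 5

Yes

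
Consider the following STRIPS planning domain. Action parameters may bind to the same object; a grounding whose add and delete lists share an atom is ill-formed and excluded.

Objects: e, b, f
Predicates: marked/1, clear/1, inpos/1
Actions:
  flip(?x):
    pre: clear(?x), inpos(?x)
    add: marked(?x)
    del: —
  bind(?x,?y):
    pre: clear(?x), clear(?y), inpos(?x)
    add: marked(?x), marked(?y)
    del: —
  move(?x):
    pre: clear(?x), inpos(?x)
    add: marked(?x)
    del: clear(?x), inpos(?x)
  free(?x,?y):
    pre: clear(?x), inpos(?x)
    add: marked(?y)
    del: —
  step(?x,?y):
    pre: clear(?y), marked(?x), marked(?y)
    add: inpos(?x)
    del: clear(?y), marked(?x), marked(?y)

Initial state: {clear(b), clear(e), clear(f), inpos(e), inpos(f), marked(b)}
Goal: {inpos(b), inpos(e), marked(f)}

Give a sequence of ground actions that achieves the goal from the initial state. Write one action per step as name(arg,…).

1. flip(f)  →  {clear(b), clear(e), clear(f), inpos(e), inpos(f), marked(b), marked(f)}
2. step(b,b)  →  {clear(e), clear(f), inpos(b), inpos(e), inpos(f), marked(f)}

flip(f); step(b,b)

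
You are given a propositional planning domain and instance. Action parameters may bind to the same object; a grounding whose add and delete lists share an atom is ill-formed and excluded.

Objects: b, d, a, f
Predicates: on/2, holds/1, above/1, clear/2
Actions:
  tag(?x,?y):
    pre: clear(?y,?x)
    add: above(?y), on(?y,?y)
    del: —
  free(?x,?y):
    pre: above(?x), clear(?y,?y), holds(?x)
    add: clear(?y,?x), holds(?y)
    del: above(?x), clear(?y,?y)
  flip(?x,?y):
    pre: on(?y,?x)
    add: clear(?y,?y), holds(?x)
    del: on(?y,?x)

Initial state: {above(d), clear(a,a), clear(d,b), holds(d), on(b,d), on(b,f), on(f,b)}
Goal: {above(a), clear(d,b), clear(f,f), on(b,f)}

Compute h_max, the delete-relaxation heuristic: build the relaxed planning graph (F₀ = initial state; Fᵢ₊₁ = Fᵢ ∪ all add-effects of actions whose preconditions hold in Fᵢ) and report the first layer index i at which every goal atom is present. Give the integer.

F0 = init (7 atoms)
F1 = F0 ∪ {above(a), clear(a,d), clear(b,b), clear(f,f), holds(a), holds(b), holds(f), on(a,a), on(d,d)}  (16 atoms)
goal ⊆ F1  ⇒  h_max = 1

1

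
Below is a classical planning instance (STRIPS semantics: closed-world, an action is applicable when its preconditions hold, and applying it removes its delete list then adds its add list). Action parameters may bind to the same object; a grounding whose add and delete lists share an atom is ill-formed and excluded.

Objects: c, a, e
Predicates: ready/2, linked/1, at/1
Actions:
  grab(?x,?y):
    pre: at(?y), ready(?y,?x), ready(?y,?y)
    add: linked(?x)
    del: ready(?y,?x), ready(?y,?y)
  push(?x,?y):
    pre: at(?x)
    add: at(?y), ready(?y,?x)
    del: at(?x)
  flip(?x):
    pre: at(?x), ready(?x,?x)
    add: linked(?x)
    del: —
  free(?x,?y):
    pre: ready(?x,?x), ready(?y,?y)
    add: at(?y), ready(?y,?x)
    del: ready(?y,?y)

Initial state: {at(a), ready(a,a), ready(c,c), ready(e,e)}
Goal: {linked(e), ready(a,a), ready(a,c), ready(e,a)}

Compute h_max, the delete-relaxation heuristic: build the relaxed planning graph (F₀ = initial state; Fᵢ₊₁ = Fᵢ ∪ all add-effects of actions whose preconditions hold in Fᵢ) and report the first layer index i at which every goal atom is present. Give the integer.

F0 = init (4 atoms)
F1 = F0 ∪ {at(c), at(e), linked(a), ready(a,c), ready(a,e), ready(c,a), ready(c,e), ready(e,a), ready(e,c)}  (13 atoms)
F2 = F1 ∪ {linked(c), linked(e)}  (15 atoms)
goal ⊆ F2  ⇒  h_max = 2

2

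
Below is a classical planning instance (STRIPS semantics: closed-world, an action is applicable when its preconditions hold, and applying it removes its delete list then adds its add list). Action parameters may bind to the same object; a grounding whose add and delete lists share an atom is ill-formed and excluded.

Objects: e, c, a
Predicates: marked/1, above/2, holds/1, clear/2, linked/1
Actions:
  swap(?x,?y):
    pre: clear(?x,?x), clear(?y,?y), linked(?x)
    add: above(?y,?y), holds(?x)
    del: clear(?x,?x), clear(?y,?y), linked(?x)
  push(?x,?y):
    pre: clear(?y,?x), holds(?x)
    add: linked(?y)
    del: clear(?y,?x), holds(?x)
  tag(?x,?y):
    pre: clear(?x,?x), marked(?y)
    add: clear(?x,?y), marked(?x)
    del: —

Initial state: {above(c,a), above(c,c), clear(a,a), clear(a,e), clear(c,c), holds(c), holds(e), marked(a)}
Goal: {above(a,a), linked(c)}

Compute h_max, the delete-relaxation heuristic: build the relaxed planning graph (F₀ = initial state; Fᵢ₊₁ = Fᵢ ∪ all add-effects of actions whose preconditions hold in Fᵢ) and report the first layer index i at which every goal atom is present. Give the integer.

2

F0 = init (8 atoms)
F1 = F0 ∪ {clear(c,a), linked(a), linked(c), marked(c)}  (12 atoms)
F2 = F1 ∪ {above(a,a), clear(a,c), holds(a)}  (15 atoms)
goal ⊆ F2  ⇒  h_max = 2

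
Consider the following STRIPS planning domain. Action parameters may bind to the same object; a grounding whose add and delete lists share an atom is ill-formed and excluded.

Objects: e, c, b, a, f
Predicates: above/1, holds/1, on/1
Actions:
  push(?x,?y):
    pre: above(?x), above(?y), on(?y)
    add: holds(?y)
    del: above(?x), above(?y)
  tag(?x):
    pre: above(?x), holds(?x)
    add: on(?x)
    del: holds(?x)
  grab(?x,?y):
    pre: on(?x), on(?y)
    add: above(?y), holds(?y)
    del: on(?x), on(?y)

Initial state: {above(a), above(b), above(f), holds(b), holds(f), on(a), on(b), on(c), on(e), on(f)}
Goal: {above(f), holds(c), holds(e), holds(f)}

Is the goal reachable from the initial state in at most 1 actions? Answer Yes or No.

No

1. grab(e,e)  →  {above(a), above(b), above(e), above(f), holds(b), holds(e), holds(f), on(a), on(b), on(c), on(f)}
2. grab(c,c)  →  {above(a), above(b), above(c), above(e), above(f), holds(b), holds(c), holds(e), holds(f), on(a), on(b), on(f)}
optimal plan length = 2; 2 > 1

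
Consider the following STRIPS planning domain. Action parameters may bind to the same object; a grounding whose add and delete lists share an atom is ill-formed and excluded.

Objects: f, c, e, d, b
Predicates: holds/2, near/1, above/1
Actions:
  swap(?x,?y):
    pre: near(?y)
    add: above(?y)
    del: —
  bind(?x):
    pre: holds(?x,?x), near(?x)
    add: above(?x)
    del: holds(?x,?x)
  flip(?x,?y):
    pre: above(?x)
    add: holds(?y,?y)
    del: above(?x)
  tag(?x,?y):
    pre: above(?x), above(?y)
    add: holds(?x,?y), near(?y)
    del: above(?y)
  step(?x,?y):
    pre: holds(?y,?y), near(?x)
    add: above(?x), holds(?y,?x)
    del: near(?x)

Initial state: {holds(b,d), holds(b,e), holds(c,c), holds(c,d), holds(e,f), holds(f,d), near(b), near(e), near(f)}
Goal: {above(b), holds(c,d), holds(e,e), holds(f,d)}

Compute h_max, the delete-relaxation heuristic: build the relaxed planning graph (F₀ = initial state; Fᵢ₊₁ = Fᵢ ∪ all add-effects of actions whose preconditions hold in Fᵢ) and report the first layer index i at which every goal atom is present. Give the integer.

F0 = init (9 atoms)
F1 = F0 ∪ {above(b), above(e), above(f), holds(c,b), holds(c,e), holds(c,f)}  (15 atoms)
F2 = F1 ∪ {holds(b,b), holds(b,f), holds(d,d), holds(e,b), holds(e,e), holds(f,b), holds(f,e), holds(f,f)}  (23 atoms)
goal ⊆ F2  ⇒  h_max = 2

2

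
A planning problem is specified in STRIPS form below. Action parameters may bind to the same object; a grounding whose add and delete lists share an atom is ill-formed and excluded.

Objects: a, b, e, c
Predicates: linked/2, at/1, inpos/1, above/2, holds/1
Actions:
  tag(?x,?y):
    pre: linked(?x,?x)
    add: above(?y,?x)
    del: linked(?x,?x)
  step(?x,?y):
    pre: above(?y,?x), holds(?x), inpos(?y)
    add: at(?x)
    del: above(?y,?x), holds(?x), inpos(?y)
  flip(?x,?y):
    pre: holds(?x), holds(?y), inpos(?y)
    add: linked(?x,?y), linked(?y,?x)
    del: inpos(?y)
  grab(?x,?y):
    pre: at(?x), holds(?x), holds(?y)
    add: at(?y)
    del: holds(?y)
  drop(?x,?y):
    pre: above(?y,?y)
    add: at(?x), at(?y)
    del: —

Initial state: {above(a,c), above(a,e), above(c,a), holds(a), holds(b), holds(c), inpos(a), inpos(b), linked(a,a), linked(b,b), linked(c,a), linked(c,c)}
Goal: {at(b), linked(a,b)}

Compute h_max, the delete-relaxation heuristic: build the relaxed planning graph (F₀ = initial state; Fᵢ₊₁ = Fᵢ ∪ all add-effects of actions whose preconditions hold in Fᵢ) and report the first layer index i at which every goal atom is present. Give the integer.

F0 = init (12 atoms)
F1 = F0 ∪ {above(a,a), above(a,b), above(b,a), above(b,b), above(b,c), above(c,b), above(c,c), above(e,a), above(e,b), above(e,c), at(c), linked(a,b), linked(a,c), linked(b,a), linked(b,c), linked(c,b)}  (28 atoms)
F2 = F1 ∪ {at(a), at(b), at(e)}  (31 atoms)
goal ⊆ F2  ⇒  h_max = 2

2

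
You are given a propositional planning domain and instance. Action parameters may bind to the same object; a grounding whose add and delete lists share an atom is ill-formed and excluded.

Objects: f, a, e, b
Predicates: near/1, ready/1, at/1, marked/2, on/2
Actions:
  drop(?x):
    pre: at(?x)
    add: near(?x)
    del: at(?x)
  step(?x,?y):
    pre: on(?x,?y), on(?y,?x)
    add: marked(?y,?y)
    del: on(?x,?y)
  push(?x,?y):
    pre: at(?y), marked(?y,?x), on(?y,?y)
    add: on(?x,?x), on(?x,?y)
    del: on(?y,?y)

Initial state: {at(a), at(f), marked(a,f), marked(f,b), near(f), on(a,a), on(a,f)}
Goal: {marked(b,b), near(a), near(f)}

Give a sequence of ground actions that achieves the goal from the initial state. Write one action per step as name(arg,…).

push(f,a); drop(a); push(b,f); step(b,b)

1. push(f,a)  →  {at(a), at(f), marked(a,f), marked(f,b), near(f), on(a,f), on(f,a), on(f,f)}
2. drop(a)  →  {at(f), marked(a,f), marked(f,b), near(a), near(f), on(a,f), on(f,a), on(f,f)}
3. push(b,f)  →  {at(f), marked(a,f), marked(f,b), near(a), near(f), on(a,f), on(b,b), on(b,f), on(f,a)}
4. step(b,b)  →  {at(f), marked(a,f), marked(b,b), marked(f,b), near(a), near(f), on(a,f), on(b,f), on(f,a)}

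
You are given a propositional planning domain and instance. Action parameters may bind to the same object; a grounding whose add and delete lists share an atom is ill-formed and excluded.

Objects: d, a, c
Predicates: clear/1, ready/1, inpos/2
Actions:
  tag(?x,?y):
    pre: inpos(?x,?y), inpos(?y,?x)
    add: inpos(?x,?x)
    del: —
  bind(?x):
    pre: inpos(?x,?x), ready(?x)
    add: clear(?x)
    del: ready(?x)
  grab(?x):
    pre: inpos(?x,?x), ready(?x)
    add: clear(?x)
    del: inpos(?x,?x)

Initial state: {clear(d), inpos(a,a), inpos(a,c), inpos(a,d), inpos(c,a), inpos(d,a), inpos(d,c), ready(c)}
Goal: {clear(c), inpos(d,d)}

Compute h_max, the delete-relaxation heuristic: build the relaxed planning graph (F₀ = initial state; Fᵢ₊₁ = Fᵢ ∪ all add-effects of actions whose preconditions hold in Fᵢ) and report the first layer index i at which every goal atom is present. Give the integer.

F0 = init (8 atoms)
F1 = F0 ∪ {inpos(c,c), inpos(d,d)}  (10 atoms)
F2 = F1 ∪ {clear(c)}  (11 atoms)
goal ⊆ F2  ⇒  h_max = 2

2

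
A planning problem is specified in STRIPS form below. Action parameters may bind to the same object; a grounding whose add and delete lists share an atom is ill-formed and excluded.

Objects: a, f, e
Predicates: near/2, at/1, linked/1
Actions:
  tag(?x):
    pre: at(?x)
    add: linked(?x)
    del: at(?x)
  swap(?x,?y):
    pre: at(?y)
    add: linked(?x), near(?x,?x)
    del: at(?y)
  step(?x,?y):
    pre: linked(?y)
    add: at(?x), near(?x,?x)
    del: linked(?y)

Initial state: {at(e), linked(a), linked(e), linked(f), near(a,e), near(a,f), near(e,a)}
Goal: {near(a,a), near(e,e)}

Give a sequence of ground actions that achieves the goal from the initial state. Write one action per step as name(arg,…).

1. swap(a,e)  →  {linked(a), linked(e), linked(f), near(a,a), near(a,e), near(a,f), near(e,a)}
2. step(e,a)  →  {at(e), linked(e), linked(f), near(a,a), near(a,e), near(a,f), near(e,a), near(e,e)}

swap(a,e); step(e,a)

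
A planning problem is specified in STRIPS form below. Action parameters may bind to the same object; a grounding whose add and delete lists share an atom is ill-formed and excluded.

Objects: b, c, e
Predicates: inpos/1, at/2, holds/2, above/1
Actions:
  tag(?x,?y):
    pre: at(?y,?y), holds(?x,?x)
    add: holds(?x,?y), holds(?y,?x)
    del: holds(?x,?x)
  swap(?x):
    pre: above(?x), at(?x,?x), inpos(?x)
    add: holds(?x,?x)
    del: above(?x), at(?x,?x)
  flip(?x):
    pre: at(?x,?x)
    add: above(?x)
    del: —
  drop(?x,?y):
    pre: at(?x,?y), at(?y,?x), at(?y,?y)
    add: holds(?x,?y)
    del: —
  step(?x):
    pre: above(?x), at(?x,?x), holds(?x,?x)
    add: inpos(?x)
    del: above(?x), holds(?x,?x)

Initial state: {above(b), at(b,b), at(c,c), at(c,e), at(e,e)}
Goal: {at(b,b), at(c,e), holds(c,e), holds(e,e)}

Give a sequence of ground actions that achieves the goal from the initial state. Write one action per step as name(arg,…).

drop(c,c); tag(c,e); drop(e,e)

1. drop(c,c)  →  {above(b), at(b,b), at(c,c), at(c,e), at(e,e), holds(c,c)}
2. tag(c,e)  →  {above(b), at(b,b), at(c,c), at(c,e), at(e,e), holds(c,e), holds(e,c)}
3. drop(e,e)  →  {above(b), at(b,b), at(c,c), at(c,e), at(e,e), holds(c,e), holds(e,c), holds(e,e)}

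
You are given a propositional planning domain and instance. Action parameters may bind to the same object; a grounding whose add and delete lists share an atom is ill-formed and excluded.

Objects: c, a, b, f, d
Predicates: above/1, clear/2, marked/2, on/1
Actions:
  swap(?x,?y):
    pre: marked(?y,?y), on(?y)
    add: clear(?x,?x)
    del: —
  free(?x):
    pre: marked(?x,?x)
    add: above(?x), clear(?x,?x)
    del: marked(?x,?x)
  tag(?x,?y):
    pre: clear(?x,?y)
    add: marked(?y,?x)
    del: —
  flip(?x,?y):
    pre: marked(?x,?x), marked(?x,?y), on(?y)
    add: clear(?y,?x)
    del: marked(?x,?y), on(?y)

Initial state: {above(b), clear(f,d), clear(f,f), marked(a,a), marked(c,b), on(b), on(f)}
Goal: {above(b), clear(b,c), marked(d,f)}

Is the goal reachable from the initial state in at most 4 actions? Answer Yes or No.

1. tag(f,f)  →  {above(b), clear(f,d), clear(f,f), marked(a,a), marked(c,b), marked(f,f), on(b), on(f)}
2. swap(c,f)  →  {above(b), clear(c,c), clear(f,d), clear(f,f), marked(a,a), marked(c,b), marked(f,f), on(b), on(f)}
3. tag(c,c)  →  {above(b), clear(c,c), clear(f,d), clear(f,f), marked(a,a), marked(c,b), marked(c,c), marked(f,f), on(b), on(f)}
4. tag(f,d)  →  {above(b), clear(c,c), clear(f,d), clear(f,f), marked(a,a), marked(c,b), marked(c,c), marked(d,f), marked(f,f), on(b), on(f)}
5. flip(c,b)  →  {above(b), clear(b,c), clear(c,c), clear(f,d), clear(f,f), marked(a,a), marked(c,c), marked(d,f), marked(f,f), on(f)}
optimal plan length = 5; 5 > 4

No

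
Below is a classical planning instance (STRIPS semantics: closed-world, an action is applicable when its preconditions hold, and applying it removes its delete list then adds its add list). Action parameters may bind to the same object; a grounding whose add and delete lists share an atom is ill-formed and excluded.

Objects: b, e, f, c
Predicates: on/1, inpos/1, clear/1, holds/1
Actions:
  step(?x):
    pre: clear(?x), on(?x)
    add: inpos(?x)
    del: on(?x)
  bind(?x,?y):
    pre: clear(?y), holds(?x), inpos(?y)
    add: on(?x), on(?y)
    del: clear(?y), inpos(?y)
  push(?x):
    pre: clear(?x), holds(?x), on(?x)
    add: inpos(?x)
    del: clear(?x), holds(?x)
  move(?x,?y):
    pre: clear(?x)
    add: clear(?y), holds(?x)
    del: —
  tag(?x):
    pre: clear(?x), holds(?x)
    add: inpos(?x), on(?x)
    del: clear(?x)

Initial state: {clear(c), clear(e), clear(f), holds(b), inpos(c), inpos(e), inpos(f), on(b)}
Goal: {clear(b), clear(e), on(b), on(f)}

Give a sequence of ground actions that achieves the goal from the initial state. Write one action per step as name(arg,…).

1. bind(b,f)  →  {clear(c), clear(e), holds(b), inpos(c), inpos(e), on(b), on(f)}
2. move(e,b)  →  {clear(b), clear(c), clear(e), holds(b), holds(e), inpos(c), inpos(e), on(b), on(f)}

bind(b,f); move(e,b)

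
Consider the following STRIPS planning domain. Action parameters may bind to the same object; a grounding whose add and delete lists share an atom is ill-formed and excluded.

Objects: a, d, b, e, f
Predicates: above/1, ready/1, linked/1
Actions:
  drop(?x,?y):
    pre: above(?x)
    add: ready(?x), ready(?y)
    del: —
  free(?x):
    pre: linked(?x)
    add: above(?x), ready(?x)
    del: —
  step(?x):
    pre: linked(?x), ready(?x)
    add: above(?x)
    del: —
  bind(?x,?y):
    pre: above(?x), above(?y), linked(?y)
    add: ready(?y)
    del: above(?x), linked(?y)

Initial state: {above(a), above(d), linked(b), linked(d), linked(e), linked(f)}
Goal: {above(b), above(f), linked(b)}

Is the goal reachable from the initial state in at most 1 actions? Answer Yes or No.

No

1. free(b)  →  {above(a), above(b), above(d), linked(b), linked(d), linked(e), linked(f), ready(b)}
2. free(f)  →  {above(a), above(b), above(d), above(f), linked(b), linked(d), linked(e), linked(f), ready(b), ready(f)}
optimal plan length = 2; 2 > 1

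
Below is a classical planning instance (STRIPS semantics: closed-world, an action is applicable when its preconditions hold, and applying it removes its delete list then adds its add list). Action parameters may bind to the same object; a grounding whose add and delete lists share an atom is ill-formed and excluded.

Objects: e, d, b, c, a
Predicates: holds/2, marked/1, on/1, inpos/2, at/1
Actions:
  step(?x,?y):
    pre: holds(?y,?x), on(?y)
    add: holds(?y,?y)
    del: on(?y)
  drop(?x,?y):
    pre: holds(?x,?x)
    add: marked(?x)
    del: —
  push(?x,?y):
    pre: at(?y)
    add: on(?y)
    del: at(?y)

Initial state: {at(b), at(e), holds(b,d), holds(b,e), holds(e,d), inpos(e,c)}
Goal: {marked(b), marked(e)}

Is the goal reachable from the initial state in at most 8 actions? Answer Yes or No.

Yes

1. push(e,e)  →  {at(b), holds(b,d), holds(b,e), holds(e,d), inpos(e,c), on(e)}
2. step(d,e)  →  {at(b), holds(b,d), holds(b,e), holds(e,d), holds(e,e), inpos(e,c)}
3. drop(e,e)  →  {at(b), holds(b,d), holds(b,e), holds(e,d), holds(e,e), inpos(e,c), marked(e)}
4. push(e,b)  →  {holds(b,d), holds(b,e), holds(e,d), holds(e,e), inpos(e,c), marked(e), on(b)}
5. step(e,b)  →  {holds(b,b), holds(b,d), holds(b,e), holds(e,d), holds(e,e), inpos(e,c), marked(e)}
6. drop(b,e)  →  {holds(b,b), holds(b,d), holds(b,e), holds(e,d), holds(e,e), inpos(e,c), marked(b), marked(e)}
optimal plan length = 6; 6 ≤ 8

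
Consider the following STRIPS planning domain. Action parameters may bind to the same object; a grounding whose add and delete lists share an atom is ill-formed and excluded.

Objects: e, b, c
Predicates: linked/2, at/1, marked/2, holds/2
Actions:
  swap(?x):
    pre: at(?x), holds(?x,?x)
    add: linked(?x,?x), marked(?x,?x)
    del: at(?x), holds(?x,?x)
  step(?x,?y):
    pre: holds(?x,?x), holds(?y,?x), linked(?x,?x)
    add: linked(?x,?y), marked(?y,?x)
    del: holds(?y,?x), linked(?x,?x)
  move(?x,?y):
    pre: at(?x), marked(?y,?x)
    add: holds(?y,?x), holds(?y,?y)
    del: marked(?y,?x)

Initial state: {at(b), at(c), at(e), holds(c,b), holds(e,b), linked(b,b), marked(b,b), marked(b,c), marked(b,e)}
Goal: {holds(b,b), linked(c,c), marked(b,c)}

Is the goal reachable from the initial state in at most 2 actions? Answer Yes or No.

1. move(e,b)  →  {at(b), at(c), at(e), holds(b,b), holds(b,e), holds(c,b), holds(e,b), linked(b,b), marked(b,b), marked(b,c)}
2. step(b,c)  →  {at(b), at(c), at(e), holds(b,b), holds(b,e), holds(e,b), linked(b,c), marked(b,b), marked(b,c), marked(c,b)}
3. move(b,c)  →  {at(b), at(c), at(e), holds(b,b), holds(b,e), holds(c,b), holds(c,c), holds(e,b), linked(b,c), marked(b,b), marked(b,c)}
4. swap(c)  →  {at(b), at(e), holds(b,b), holds(b,e), holds(c,b), holds(e,b), linked(b,c), linked(c,c), marked(b,b), marked(b,c), marked(c,c)}
optimal plan length = 4; 4 > 2

No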